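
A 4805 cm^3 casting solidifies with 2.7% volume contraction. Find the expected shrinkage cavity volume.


Formula: V_shrink = V_casting * shrinkage_pct / 100
V_shrink = 4805 cm^3 * 2.7 / 100 = 129.7350 cm^3


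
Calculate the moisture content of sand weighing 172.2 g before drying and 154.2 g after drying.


Formula: MC = (W_wet - W_dry) / W_wet * 100
Water mass = 172.2 - 154.2 = 18.0 g
MC = 18.0 / 172.2 * 100 = 10.4530%

Answer: 10.4530%


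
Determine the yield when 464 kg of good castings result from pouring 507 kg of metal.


Formula: Casting Yield = (W_good / W_total) * 100
Yield = (464 kg / 507 kg) * 100 = 91.5187%


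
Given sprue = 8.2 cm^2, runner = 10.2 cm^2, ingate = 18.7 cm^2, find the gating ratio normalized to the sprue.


Sprue:Runner:Ingate = 1 : 10.2/8.2 : 18.7/8.2 = 1:1.24:2.28

1:1.24:2.28


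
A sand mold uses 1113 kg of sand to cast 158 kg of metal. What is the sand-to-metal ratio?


Formula: Sand-to-Metal Ratio = W_sand / W_metal
Ratio = 1113 kg / 158 kg = 7.0443

7.0443


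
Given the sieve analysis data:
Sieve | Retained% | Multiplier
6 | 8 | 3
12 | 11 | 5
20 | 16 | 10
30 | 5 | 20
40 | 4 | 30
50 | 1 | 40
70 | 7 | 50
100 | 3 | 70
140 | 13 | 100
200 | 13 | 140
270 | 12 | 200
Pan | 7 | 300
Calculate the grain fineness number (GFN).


Formula: GFN = sum(pct * multiplier) / sum(pct)
sum(pct * multiplier) = 8679
sum(pct) = 100
GFN = 8679 / 100 = 86.79


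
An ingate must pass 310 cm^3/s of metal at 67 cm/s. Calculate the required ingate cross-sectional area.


Formula: A_ingate = Q / v  (continuity equation)
A = 310 cm^3/s / 67 cm/s = 4.6269 cm^2


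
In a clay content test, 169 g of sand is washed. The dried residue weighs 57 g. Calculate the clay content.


Formula: Clay% = (W_total - W_washed) / W_total * 100
Clay mass = 169 - 57 = 112 g
Clay% = 112 / 169 * 100 = 66.2722%

Answer: 66.2722%


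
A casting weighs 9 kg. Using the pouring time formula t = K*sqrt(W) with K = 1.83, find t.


Formula: t = K * sqrt(W)
sqrt(W) = sqrt(9) = 3.00000
t = 1.83 * 3.00000 = 5.4900 s

Answer: 5.4900 s


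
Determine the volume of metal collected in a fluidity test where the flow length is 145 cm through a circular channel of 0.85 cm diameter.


Formula: V = pi * (d/2)^2 * L  (cylinder volume)
Radius = 0.85/2 = 0.425 cm
V = pi * 0.425^2 * 145 = 82.2803 cm^3

Final answer: 82.2803 cm^3


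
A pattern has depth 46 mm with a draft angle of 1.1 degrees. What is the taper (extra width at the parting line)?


Formula: taper = depth * tan(draft_angle)
tan(1.1 deg) = 0.0192010
taper = 46 mm * 0.0192010 = 0.8832 mm

Answer: 0.8832 mm


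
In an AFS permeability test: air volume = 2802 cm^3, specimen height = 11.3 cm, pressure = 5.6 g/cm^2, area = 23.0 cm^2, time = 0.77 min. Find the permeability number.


Formula: Permeability Number P = (V * H) / (p * A * t)
Numerator: V * H = 2802 * 11.3 = 31662.6
Denominator: p * A * t = 5.6 * 23.0 * 0.77 = 99.176
P = 31662.6 / 99.176 = 319.2567

319.2567


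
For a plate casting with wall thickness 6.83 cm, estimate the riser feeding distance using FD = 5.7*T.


Formula: FD = 5.7 * T  (riser feeding-distance rule)
FD = 5.7 * 6.83 cm = 38.9310 cm

Final answer: 38.9310 cm


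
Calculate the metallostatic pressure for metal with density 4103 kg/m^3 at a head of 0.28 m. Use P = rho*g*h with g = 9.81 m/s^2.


Formula: P = rho * g * h
rho * g = 4103 * 9.81 = 40250.43 N/m^3
P = 40250.43 * 0.28 = 11270.1204 Pa


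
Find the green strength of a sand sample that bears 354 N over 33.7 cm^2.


Formula: Compressive Strength = Force / Area
Strength = 354 N / 33.7 cm^2 = 10.5045 N/cm^2


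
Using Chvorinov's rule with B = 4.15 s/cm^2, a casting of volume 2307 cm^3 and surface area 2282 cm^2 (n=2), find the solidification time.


Formula: t_s = B * (V/A)^n  (Chvorinov's rule, n=2)
Modulus M = V/A = 2307/2282 = 1.010955 cm
M^2 = 1.010955^2 = 1.022030 cm^2
t_s = 4.15 * 1.022030 = 4.2414 s

Answer: 4.2414 s


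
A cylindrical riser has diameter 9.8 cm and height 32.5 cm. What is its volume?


Formula: V = pi * (D/2)^2 * H  (cylinder volume)
Radius = D/2 = 9.8/2 = 4.9 cm
V = pi * 4.9^2 * 32.5 = 2451.4633 cm^3

Answer: 2451.4633 cm^3


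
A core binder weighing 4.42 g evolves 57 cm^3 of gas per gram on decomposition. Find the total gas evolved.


Formula: V_gas = W_binder * gas_evolution_rate
V = 4.42 g * 57 cm^3/g = 251.9400 cm^3

251.9400 cm^3


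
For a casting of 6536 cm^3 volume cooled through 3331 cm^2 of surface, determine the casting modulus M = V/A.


Formula: Casting Modulus M = V / A
M = 6536 cm^3 / 3331 cm^2 = 1.9622 cm


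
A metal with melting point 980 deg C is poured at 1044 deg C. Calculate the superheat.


Formula: Superheat = T_pour - T_melt
Superheat = 1044 - 980 = 64 deg C

64 deg C


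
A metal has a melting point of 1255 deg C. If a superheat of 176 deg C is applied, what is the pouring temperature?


Formula: T_pour = T_melt + Superheat
T_pour = 1255 + 176 = 1431 deg C

Final answer: 1431 deg C


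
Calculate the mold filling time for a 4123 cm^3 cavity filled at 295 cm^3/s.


Formula: t_fill = V_mold / Q_flow
t = 4123 cm^3 / 295 cm^3/s = 13.9763 s

Final answer: 13.9763 s


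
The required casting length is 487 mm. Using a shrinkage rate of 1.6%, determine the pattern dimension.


Formula: L_pattern = L_casting * (1 + shrinkage_rate/100)
Shrinkage factor = 1 + 1.6/100 = 1.016
L_pattern = 487 mm * 1.016 = 494.7920 mm

Answer: 494.7920 mm


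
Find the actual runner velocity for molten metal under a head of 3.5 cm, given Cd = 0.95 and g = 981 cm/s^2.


Formula: v = Cd * sqrt(2 * g * h)  (Torricelli with discharge coefficient)
2*g*h = 2 * 981 * 3.5 = 6867.0 cm^2/s^2
sqrt(6867.0) = 82.86736 cm/s
v = 0.95 * 82.86736 = 78.7240 cm/s

78.7240 cm/s


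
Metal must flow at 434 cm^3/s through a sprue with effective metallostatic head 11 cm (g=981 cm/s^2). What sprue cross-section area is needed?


Formula: v = sqrt(2*g*h), A = Q/v
Velocity: v = sqrt(2 * 981 * 11) = sqrt(21582) = 146.9081 cm/s
Sprue area: A = Q / v = 434 / 146.9081 = 2.9542 cm^2


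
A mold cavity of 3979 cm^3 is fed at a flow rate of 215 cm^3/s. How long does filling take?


Formula: t_fill = V_mold / Q_flow
t = 3979 cm^3 / 215 cm^3/s = 18.5070 s

18.5070 s


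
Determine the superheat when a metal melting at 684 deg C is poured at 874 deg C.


Formula: Superheat = T_pour - T_melt
Superheat = 874 - 684 = 190 deg C

190 deg C


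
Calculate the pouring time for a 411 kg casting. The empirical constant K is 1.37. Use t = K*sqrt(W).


Formula: t = K * sqrt(W)
sqrt(W) = sqrt(411) = 20.27313
t = 1.37 * 20.27313 = 27.7742 s

Answer: 27.7742 s


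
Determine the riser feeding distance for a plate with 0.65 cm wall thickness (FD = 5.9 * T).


Formula: FD = 5.9 * T  (riser feeding-distance rule)
FD = 5.9 * 0.65 cm = 3.8350 cm

3.8350 cm


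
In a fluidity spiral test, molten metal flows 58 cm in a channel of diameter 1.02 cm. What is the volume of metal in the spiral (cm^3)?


Formula: V = pi * (d/2)^2 * L  (cylinder volume)
Radius = 1.02/2 = 0.51 cm
V = pi * 0.51^2 * 58 = 47.3934 cm^3

Answer: 47.3934 cm^3


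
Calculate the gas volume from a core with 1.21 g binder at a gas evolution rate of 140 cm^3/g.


Formula: V_gas = W_binder * gas_evolution_rate
V = 1.21 g * 140 cm^3/g = 169.4000 cm^3

169.4000 cm^3


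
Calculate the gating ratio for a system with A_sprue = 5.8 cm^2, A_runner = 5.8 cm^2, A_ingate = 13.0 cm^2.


Sprue:Runner:Ingate = 1 : 5.8/5.8 : 13.0/5.8 = 1:1.00:2.24

1:1.00:2.24


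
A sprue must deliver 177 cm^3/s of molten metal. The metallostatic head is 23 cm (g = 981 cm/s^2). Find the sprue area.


Formula: v = sqrt(2*g*h), A = Q/v
Velocity: v = sqrt(2 * 981 * 23) = sqrt(45126) = 212.4288 cm/s
Sprue area: A = Q / v = 177 / 212.4288 = 0.8332 cm^2

Answer: 0.8332 cm^2


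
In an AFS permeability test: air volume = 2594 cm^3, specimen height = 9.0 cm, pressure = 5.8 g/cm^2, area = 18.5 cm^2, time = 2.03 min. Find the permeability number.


Formula: Permeability Number P = (V * H) / (p * A * t)
Numerator: V * H = 2594 * 9.0 = 23346.0
Denominator: p * A * t = 5.8 * 18.5 * 2.03 = 217.819
P = 23346.0 / 217.819 = 107.1807


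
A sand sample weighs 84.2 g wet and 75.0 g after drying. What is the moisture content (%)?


Formula: MC = (W_wet - W_dry) / W_wet * 100
Water mass = 84.2 - 75.0 = 9.2 g
MC = 9.2 / 84.2 * 100 = 10.9264%

10.9264%


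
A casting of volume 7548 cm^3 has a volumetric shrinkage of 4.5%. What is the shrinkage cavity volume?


Formula: V_shrink = V_casting * shrinkage_pct / 100
V_shrink = 7548 cm^3 * 4.5 / 100 = 339.6600 cm^3

Final answer: 339.6600 cm^3


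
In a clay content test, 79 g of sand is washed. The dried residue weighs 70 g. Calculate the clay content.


Formula: Clay% = (W_total - W_washed) / W_total * 100
Clay mass = 79 - 70 = 9 g
Clay% = 9 / 79 * 100 = 11.3924%

Answer: 11.3924%


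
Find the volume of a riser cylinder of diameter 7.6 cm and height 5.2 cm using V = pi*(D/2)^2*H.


Formula: V = pi * (D/2)^2 * H  (cylinder volume)
Radius = D/2 = 7.6/2 = 3.8 cm
V = pi * 3.8^2 * 5.2 = 235.8959 cm^3


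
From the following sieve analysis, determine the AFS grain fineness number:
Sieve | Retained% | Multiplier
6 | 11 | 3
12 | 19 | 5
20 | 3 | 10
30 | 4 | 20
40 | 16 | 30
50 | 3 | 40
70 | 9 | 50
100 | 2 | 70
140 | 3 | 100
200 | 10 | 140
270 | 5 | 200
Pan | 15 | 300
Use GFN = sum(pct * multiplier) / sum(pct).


Formula: GFN = sum(pct * multiplier) / sum(pct)
sum(pct * multiplier) = 8628
sum(pct) = 100
GFN = 8628 / 100 = 86.28

Final answer: 86.28


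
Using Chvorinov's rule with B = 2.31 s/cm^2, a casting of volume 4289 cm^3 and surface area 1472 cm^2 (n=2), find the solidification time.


Formula: t_s = B * (V/A)^n  (Chvorinov's rule, n=2)
Modulus M = V/A = 4289/1472 = 2.913723 cm
M^2 = 2.913723^2 = 8.489782 cm^2
t_s = 2.31 * 8.489782 = 19.6114 s

Answer: 19.6114 s


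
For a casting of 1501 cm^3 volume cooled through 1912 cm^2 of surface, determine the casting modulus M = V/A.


Formula: Casting Modulus M = V / A
M = 1501 cm^3 / 1912 cm^2 = 0.7850 cm

0.7850 cm


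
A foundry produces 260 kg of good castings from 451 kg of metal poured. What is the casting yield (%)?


Formula: Casting Yield = (W_good / W_total) * 100
Yield = (260 kg / 451 kg) * 100 = 57.6497%


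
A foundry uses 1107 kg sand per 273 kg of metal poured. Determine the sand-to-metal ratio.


Formula: Sand-to-Metal Ratio = W_sand / W_metal
Ratio = 1107 kg / 273 kg = 4.0549

Answer: 4.0549


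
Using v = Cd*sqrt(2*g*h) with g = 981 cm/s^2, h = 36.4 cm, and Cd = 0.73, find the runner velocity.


Formula: v = Cd * sqrt(2 * g * h)  (Torricelli with discharge coefficient)
2*g*h = 2 * 981 * 36.4 = 71416.8 cm^2/s^2
sqrt(71416.8) = 267.23922 cm/s
v = 0.73 * 267.23922 = 195.0846 cm/s

Final answer: 195.0846 cm/s


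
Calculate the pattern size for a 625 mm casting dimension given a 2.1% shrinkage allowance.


Formula: L_pattern = L_casting * (1 + shrinkage_rate/100)
Shrinkage factor = 1 + 2.1/100 = 1.021
L_pattern = 625 mm * 1.021 = 638.1250 mm

638.1250 mm


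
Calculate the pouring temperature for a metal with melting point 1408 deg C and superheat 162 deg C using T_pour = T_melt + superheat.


Formula: T_pour = T_melt + Superheat
T_pour = 1408 + 162 = 1570 deg C

1570 deg C


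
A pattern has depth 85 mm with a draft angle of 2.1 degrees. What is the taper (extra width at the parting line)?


Formula: taper = depth * tan(draft_angle)
tan(2.1 deg) = 0.0366683
taper = 85 mm * 0.0366683 = 3.1168 mm

Answer: 3.1168 mm


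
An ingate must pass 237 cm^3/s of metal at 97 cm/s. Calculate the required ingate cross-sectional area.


Formula: A_ingate = Q / v  (continuity equation)
A = 237 cm^3/s / 97 cm/s = 2.4433 cm^2

Final answer: 2.4433 cm^2


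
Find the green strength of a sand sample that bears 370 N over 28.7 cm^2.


Formula: Compressive Strength = Force / Area
Strength = 370 N / 28.7 cm^2 = 12.8920 N/cm^2

Answer: 12.8920 N/cm^2


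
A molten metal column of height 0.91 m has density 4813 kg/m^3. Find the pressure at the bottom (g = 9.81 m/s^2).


Formula: P = rho * g * h
rho * g = 4813 * 9.81 = 47215.53 N/m^3
P = 47215.53 * 0.91 = 42966.1323 Pa

42966.1323 Pa


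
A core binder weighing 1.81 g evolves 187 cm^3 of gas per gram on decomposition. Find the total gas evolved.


Formula: V_gas = W_binder * gas_evolution_rate
V = 1.81 g * 187 cm^3/g = 338.4700 cm^3

Final answer: 338.4700 cm^3


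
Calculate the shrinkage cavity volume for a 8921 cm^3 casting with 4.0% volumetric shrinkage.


Formula: V_shrink = V_casting * shrinkage_pct / 100
V_shrink = 8921 cm^3 * 4.0 / 100 = 356.8400 cm^3

356.8400 cm^3


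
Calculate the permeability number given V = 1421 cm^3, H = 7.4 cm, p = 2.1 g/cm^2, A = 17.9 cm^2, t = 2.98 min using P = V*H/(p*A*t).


Formula: Permeability Number P = (V * H) / (p * A * t)
Numerator: V * H = 1421 * 7.4 = 10515.4
Denominator: p * A * t = 2.1 * 17.9 * 2.98 = 112.0182
P = 10515.4 / 112.0182 = 93.8722

Answer: 93.8722


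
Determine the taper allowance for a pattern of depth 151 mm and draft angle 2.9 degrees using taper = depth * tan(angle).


Formula: taper = depth * tan(draft_angle)
tan(2.9 deg) = 0.0506578
taper = 151 mm * 0.0506578 = 7.6493 mm


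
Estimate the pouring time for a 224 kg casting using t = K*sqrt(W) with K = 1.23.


Formula: t = K * sqrt(W)
sqrt(W) = sqrt(224) = 14.96663
t = 1.23 * 14.96663 = 18.4090 s

Final answer: 18.4090 s


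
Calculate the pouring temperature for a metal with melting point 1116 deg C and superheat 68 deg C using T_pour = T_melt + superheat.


Formula: T_pour = T_melt + Superheat
T_pour = 1116 + 68 = 1184 deg C

Final answer: 1184 deg C


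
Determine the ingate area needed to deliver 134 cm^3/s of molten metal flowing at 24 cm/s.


Formula: A_ingate = Q / v  (continuity equation)
A = 134 cm^3/s / 24 cm/s = 5.5833 cm^2

Final answer: 5.5833 cm^2


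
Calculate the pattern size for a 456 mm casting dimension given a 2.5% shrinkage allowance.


Formula: L_pattern = L_casting * (1 + shrinkage_rate/100)
Shrinkage factor = 1 + 2.5/100 = 1.025
L_pattern = 456 mm * 1.025 = 467.4000 mm


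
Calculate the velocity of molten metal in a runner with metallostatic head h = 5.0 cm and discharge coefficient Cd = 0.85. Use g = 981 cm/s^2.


Formula: v = Cd * sqrt(2 * g * h)  (Torricelli with discharge coefficient)
2*g*h = 2 * 981 * 5.0 = 9810.0 cm^2/s^2
sqrt(9810.0) = 99.04544 cm/s
v = 0.85 * 99.04544 = 84.1886 cm/s


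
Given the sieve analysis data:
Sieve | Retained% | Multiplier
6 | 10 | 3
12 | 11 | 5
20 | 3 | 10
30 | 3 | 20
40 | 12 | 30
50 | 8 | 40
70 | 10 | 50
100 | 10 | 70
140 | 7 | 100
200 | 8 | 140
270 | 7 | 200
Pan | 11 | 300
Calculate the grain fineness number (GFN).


Formula: GFN = sum(pct * multiplier) / sum(pct)
sum(pct * multiplier) = 8575
sum(pct) = 100
GFN = 8575 / 100 = 85.75

Final answer: 85.75


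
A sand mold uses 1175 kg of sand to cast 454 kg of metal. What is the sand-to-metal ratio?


Formula: Sand-to-Metal Ratio = W_sand / W_metal
Ratio = 1175 kg / 454 kg = 2.5881


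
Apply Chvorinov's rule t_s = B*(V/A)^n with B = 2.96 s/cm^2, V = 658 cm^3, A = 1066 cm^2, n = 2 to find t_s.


Formula: t_s = B * (V/A)^n  (Chvorinov's rule, n=2)
Modulus M = V/A = 658/1066 = 0.617261 cm
M^2 = 0.617261^2 = 0.381011 cm^2
t_s = 2.96 * 0.381011 = 1.1278 s

Answer: 1.1278 s


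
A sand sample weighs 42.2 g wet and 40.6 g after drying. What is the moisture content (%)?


Formula: MC = (W_wet - W_dry) / W_wet * 100
Water mass = 42.2 - 40.6 = 1.6 g
MC = 1.6 / 42.2 * 100 = 3.7915%

Answer: 3.7915%


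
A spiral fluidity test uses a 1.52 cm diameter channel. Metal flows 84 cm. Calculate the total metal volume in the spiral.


Formula: V = pi * (d/2)^2 * L  (cylinder volume)
Radius = 1.52/2 = 0.76 cm
V = pi * 0.76^2 * 84 = 152.4250 cm^3

152.4250 cm^3


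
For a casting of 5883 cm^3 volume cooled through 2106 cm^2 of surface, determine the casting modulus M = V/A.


Formula: Casting Modulus M = V / A
M = 5883 cm^3 / 2106 cm^2 = 2.7934 cm

Final answer: 2.7934 cm


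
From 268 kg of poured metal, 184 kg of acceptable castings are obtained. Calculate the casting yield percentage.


Formula: Casting Yield = (W_good / W_total) * 100
Yield = (184 kg / 268 kg) * 100 = 68.6567%

Answer: 68.6567%


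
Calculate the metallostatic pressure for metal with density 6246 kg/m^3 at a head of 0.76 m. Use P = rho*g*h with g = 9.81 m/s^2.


Formula: P = rho * g * h
rho * g = 6246 * 9.81 = 61273.26 N/m^3
P = 61273.26 * 0.76 = 46567.6776 Pa

Answer: 46567.6776 Pa


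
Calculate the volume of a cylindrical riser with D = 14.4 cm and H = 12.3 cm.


Formula: V = pi * (D/2)^2 * H  (cylinder volume)
Radius = D/2 = 14.4/2 = 7.2 cm
V = pi * 7.2^2 * 12.3 = 2003.1800 cm^3

Answer: 2003.1800 cm^3


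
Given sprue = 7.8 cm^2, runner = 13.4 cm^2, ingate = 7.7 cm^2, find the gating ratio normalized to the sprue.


Sprue:Runner:Ingate = 1 : 13.4/7.8 : 7.7/7.8 = 1:1.72:0.99


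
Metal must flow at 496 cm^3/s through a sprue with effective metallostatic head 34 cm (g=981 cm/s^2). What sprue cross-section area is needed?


Formula: v = sqrt(2*g*h), A = Q/v
Velocity: v = sqrt(2 * 981 * 34) = sqrt(66708) = 258.2789 cm/s
Sprue area: A = Q / v = 496 / 258.2789 = 1.9204 cm^2


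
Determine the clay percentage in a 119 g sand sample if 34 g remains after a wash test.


Formula: Clay% = (W_total - W_washed) / W_total * 100
Clay mass = 119 - 34 = 85 g
Clay% = 85 / 119 * 100 = 71.4286%

71.4286%


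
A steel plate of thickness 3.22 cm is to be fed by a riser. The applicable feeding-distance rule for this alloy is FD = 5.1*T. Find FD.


Formula: FD = 5.1 * T  (riser feeding-distance rule)
FD = 5.1 * 3.22 cm = 16.4220 cm

16.4220 cm


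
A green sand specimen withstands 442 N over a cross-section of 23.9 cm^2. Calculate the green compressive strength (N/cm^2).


Formula: Compressive Strength = Force / Area
Strength = 442 N / 23.9 cm^2 = 18.4937 N/cm^2


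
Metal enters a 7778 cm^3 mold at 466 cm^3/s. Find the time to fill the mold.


Formula: t_fill = V_mold / Q_flow
t = 7778 cm^3 / 466 cm^3/s = 16.6910 s


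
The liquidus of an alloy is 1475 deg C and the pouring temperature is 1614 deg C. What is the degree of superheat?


Formula: Superheat = T_pour - T_melt
Superheat = 1614 - 1475 = 139 deg C


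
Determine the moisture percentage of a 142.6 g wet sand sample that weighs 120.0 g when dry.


Formula: MC = (W_wet - W_dry) / W_wet * 100
Water mass = 142.6 - 120.0 = 22.6 g
MC = 22.6 / 142.6 * 100 = 15.8485%

15.8485%


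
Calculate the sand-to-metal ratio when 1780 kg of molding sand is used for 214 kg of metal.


Formula: Sand-to-Metal Ratio = W_sand / W_metal
Ratio = 1780 kg / 214 kg = 8.3178


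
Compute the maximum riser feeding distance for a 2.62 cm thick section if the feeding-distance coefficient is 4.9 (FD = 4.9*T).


Formula: FD = 4.9 * T  (riser feeding-distance rule)
FD = 4.9 * 2.62 cm = 12.8380 cm

Final answer: 12.8380 cm


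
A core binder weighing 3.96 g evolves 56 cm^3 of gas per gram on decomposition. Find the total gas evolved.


Formula: V_gas = W_binder * gas_evolution_rate
V = 3.96 g * 56 cm^3/g = 221.7600 cm^3

Answer: 221.7600 cm^3


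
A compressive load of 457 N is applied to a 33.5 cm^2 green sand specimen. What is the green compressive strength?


Formula: Compressive Strength = Force / Area
Strength = 457 N / 33.5 cm^2 = 13.6418 N/cm^2

Answer: 13.6418 N/cm^2


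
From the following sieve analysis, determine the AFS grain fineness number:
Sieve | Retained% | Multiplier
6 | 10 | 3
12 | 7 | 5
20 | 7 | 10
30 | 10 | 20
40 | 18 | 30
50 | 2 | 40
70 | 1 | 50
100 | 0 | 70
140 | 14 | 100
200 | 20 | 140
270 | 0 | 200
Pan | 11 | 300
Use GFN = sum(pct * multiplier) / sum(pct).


Formula: GFN = sum(pct * multiplier) / sum(pct)
sum(pct * multiplier) = 8505
sum(pct) = 100
GFN = 8505 / 100 = 85.05

85.05


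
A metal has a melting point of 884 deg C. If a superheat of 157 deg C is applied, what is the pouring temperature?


Formula: T_pour = T_melt + Superheat
T_pour = 884 + 157 = 1041 deg C

1041 deg C


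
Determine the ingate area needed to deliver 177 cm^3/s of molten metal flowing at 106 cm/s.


Formula: A_ingate = Q / v  (continuity equation)
A = 177 cm^3/s / 106 cm/s = 1.6698 cm^2

Answer: 1.6698 cm^2


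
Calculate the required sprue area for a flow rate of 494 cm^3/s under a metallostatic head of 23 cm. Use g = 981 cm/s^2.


Formula: v = sqrt(2*g*h), A = Q/v
Velocity: v = sqrt(2 * 981 * 23) = sqrt(45126) = 212.4288 cm/s
Sprue area: A = Q / v = 494 / 212.4288 = 2.3255 cm^2

2.3255 cm^2


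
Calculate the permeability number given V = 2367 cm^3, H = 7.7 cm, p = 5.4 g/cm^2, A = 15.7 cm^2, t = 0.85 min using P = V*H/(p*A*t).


Formula: Permeability Number P = (V * H) / (p * A * t)
Numerator: V * H = 2367 * 7.7 = 18225.9
Denominator: p * A * t = 5.4 * 15.7 * 0.85 = 72.063
P = 18225.9 / 72.063 = 252.9162


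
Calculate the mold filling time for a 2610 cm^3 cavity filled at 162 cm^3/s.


Formula: t_fill = V_mold / Q_flow
t = 2610 cm^3 / 162 cm^3/s = 16.1111 s

16.1111 s


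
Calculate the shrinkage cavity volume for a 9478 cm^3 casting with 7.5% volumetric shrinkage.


Formula: V_shrink = V_casting * shrinkage_pct / 100
V_shrink = 9478 cm^3 * 7.5 / 100 = 710.8500 cm^3

Answer: 710.8500 cm^3


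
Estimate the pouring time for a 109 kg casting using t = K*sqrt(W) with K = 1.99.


Formula: t = K * sqrt(W)
sqrt(W) = sqrt(109) = 10.44031
t = 1.99 * 10.44031 = 20.7762 s

20.7762 s


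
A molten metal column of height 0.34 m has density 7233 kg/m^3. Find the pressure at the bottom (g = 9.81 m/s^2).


Formula: P = rho * g * h
rho * g = 7233 * 9.81 = 70955.73 N/m^3
P = 70955.73 * 0.34 = 24124.9482 Pa

Final answer: 24124.9482 Pa


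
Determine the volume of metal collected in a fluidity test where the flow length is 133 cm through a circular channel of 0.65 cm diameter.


Formula: V = pi * (d/2)^2 * L  (cylinder volume)
Radius = 0.65/2 = 0.325 cm
V = pi * 0.325^2 * 133 = 44.1335 cm^3

44.1335 cm^3


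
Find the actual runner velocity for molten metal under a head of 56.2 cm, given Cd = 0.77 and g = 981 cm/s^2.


Formula: v = Cd * sqrt(2 * g * h)  (Torricelli with discharge coefficient)
2*g*h = 2 * 981 * 56.2 = 110264.4 cm^2/s^2
sqrt(110264.4) = 332.06084 cm/s
v = 0.77 * 332.06084 = 255.6868 cm/s


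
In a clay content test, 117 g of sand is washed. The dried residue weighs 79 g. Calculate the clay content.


Formula: Clay% = (W_total - W_washed) / W_total * 100
Clay mass = 117 - 79 = 38 g
Clay% = 38 / 117 * 100 = 32.4786%


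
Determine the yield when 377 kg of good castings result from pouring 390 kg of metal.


Formula: Casting Yield = (W_good / W_total) * 100
Yield = (377 kg / 390 kg) * 100 = 96.6667%

Answer: 96.6667%


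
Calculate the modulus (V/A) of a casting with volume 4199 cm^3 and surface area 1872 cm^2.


Formula: Casting Modulus M = V / A
M = 4199 cm^3 / 1872 cm^2 = 2.2431 cm

Final answer: 2.2431 cm


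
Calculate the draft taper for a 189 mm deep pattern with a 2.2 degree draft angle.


Formula: taper = depth * tan(draft_angle)
tan(2.2 deg) = 0.0384161
taper = 189 mm * 0.0384161 = 7.2606 mm

Final answer: 7.2606 mm


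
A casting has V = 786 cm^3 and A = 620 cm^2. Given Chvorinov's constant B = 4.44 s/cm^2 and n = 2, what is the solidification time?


Formula: t_s = B * (V/A)^n  (Chvorinov's rule, n=2)
Modulus M = V/A = 786/620 = 1.267742 cm
M^2 = 1.267742^2 = 1.607170 cm^2
t_s = 4.44 * 1.607170 = 7.1358 s

Final answer: 7.1358 s


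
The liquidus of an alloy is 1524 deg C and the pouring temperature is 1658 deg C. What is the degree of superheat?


Formula: Superheat = T_pour - T_melt
Superheat = 1658 - 1524 = 134 deg C

134 deg C


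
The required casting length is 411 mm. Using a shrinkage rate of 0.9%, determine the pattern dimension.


Formula: L_pattern = L_casting * (1 + shrinkage_rate/100)
Shrinkage factor = 1 + 0.9/100 = 1.009
L_pattern = 411 mm * 1.009 = 414.6990 mm

414.6990 mm


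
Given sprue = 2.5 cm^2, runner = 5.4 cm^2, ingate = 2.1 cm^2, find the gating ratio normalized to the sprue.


Sprue:Runner:Ingate = 1 : 5.4/2.5 : 2.1/2.5 = 1:2.16:0.84

Final answer: 1:2.16:0.84


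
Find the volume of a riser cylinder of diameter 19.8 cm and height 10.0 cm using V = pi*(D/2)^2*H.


Formula: V = pi * (D/2)^2 * H  (cylinder volume)
Radius = D/2 = 19.8/2 = 9.9 cm
V = pi * 9.9^2 * 10.0 = 3079.0750 cm^3

Answer: 3079.0750 cm^3


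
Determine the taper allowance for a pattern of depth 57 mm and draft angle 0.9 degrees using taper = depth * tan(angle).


Formula: taper = depth * tan(draft_angle)
tan(0.9 deg) = 0.0157093
taper = 57 mm * 0.0157093 = 0.8954 mm

Final answer: 0.8954 mm


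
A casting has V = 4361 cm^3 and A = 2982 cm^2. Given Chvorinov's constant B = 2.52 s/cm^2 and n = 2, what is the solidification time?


Formula: t_s = B * (V/A)^n  (Chvorinov's rule, n=2)
Modulus M = V/A = 4361/2982 = 1.462441 cm
M^2 = 1.462441^2 = 2.138734 cm^2
t_s = 2.52 * 2.138734 = 5.3896 s

5.3896 s


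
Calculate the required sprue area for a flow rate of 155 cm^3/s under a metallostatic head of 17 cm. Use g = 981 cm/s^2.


Formula: v = sqrt(2*g*h), A = Q/v
Velocity: v = sqrt(2 * 981 * 17) = sqrt(33354) = 182.6308 cm/s
Sprue area: A = Q / v = 155 / 182.6308 = 0.8487 cm^2

0.8487 cm^2


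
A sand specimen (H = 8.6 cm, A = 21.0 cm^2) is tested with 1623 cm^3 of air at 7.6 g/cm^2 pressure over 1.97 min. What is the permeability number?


Formula: Permeability Number P = (V * H) / (p * A * t)
Numerator: V * H = 1623 * 8.6 = 13957.8
Denominator: p * A * t = 7.6 * 21.0 * 1.97 = 314.412
P = 13957.8 / 314.412 = 44.3933

Answer: 44.3933


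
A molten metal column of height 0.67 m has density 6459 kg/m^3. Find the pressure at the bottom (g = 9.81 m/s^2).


Formula: P = rho * g * h
rho * g = 6459 * 9.81 = 63362.79 N/m^3
P = 63362.79 * 0.67 = 42453.0693 Pa

Answer: 42453.0693 Pa


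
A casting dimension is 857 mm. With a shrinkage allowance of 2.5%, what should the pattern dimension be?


Formula: L_pattern = L_casting * (1 + shrinkage_rate/100)
Shrinkage factor = 1 + 2.5/100 = 1.025
L_pattern = 857 mm * 1.025 = 878.4250 mm

878.4250 mm


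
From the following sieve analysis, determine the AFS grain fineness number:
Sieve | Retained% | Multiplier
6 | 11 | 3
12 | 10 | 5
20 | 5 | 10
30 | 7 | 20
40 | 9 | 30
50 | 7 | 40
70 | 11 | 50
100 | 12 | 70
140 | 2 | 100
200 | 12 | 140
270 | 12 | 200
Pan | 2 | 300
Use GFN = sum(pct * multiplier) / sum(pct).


Formula: GFN = sum(pct * multiplier) / sum(pct)
sum(pct * multiplier) = 7093
sum(pct) = 100
GFN = 7093 / 100 = 70.93


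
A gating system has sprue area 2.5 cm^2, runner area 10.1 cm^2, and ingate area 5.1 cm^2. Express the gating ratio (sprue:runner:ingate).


Sprue:Runner:Ingate = 1 : 10.1/2.5 : 5.1/2.5 = 1:4.04:2.04

1:4.04:2.04


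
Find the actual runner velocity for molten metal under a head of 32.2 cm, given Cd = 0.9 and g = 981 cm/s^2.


Formula: v = Cd * sqrt(2 * g * h)  (Torricelli with discharge coefficient)
2*g*h = 2 * 981 * 32.2 = 63176.4 cm^2/s^2
sqrt(63176.4) = 251.34916 cm/s
v = 0.9 * 251.34916 = 226.2142 cm/s


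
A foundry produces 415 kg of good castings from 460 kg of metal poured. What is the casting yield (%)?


Formula: Casting Yield = (W_good / W_total) * 100
Yield = (415 kg / 460 kg) * 100 = 90.2174%

Answer: 90.2174%


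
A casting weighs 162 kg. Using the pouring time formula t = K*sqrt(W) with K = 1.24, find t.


Formula: t = K * sqrt(W)
sqrt(W) = sqrt(162) = 12.72792
t = 1.24 * 12.72792 = 15.7826 s

15.7826 s


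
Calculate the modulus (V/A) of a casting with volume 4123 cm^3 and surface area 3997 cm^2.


Formula: Casting Modulus M = V / A
M = 4123 cm^3 / 3997 cm^2 = 1.0315 cm

1.0315 cm


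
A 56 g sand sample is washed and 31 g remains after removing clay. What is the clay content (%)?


Formula: Clay% = (W_total - W_washed) / W_total * 100
Clay mass = 56 - 31 = 25 g
Clay% = 25 / 56 * 100 = 44.6429%


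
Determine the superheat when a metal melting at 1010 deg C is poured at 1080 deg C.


Formula: Superheat = T_pour - T_melt
Superheat = 1080 - 1010 = 70 deg C

Final answer: 70 deg C


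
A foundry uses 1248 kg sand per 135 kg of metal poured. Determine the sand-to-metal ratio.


Formula: Sand-to-Metal Ratio = W_sand / W_metal
Ratio = 1248 kg / 135 kg = 9.2444

Answer: 9.2444


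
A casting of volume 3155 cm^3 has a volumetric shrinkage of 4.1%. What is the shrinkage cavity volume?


Formula: V_shrink = V_casting * shrinkage_pct / 100
V_shrink = 3155 cm^3 * 4.1 / 100 = 129.3550 cm^3

Answer: 129.3550 cm^3


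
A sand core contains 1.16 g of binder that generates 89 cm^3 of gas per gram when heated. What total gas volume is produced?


Formula: V_gas = W_binder * gas_evolution_rate
V = 1.16 g * 89 cm^3/g = 103.2400 cm^3

103.2400 cm^3


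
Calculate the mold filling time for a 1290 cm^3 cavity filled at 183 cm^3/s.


Formula: t_fill = V_mold / Q_flow
t = 1290 cm^3 / 183 cm^3/s = 7.0492 s


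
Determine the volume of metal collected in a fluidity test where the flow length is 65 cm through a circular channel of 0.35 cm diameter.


Formula: V = pi * (d/2)^2 * L  (cylinder volume)
Radius = 0.35/2 = 0.175 cm
V = pi * 0.175^2 * 65 = 6.2537 cm^3

6.2537 cm^3


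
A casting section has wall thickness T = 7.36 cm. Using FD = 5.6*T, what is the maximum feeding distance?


Formula: FD = 5.6 * T  (riser feeding-distance rule)
FD = 5.6 * 7.36 cm = 41.2160 cm

Answer: 41.2160 cm


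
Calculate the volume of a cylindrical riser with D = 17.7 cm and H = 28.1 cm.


Formula: V = pi * (D/2)^2 * H  (cylinder volume)
Radius = D/2 = 17.7/2 = 8.85 cm
V = pi * 8.85^2 * 28.1 = 6914.2127 cm^3


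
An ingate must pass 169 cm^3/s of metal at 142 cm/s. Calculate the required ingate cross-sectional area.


Formula: A_ingate = Q / v  (continuity equation)
A = 169 cm^3/s / 142 cm/s = 1.1901 cm^2

Final answer: 1.1901 cm^2


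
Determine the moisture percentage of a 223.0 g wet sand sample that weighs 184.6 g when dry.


Formula: MC = (W_wet - W_dry) / W_wet * 100
Water mass = 223.0 - 184.6 = 38.4 g
MC = 38.4 / 223.0 * 100 = 17.2197%

Final answer: 17.2197%


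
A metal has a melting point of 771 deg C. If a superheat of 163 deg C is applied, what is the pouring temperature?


Formula: T_pour = T_melt + Superheat
T_pour = 771 + 163 = 934 deg C

934 deg C


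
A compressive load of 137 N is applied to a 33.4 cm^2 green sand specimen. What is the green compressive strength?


Formula: Compressive Strength = Force / Area
Strength = 137 N / 33.4 cm^2 = 4.1018 N/cm^2


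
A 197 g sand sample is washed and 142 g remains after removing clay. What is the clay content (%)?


Formula: Clay% = (W_total - W_washed) / W_total * 100
Clay mass = 197 - 142 = 55 g
Clay% = 55 / 197 * 100 = 27.9188%


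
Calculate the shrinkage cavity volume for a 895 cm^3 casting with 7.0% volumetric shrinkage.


Formula: V_shrink = V_casting * shrinkage_pct / 100
V_shrink = 895 cm^3 * 7.0 / 100 = 62.6500 cm^3

Answer: 62.6500 cm^3


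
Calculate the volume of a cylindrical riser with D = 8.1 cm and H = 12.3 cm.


Formula: V = pi * (D/2)^2 * H  (cylinder volume)
Radius = D/2 = 8.1/2 = 4.05 cm
V = pi * 4.05^2 * 12.3 = 633.8187 cm^3


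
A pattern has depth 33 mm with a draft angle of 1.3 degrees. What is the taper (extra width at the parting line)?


Formula: taper = depth * tan(draft_angle)
tan(1.3 deg) = 0.0226932
taper = 33 mm * 0.0226932 = 0.7489 mm

Final answer: 0.7489 mm


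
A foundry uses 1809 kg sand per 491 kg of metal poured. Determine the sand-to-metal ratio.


Formula: Sand-to-Metal Ratio = W_sand / W_metal
Ratio = 1809 kg / 491 kg = 3.6843


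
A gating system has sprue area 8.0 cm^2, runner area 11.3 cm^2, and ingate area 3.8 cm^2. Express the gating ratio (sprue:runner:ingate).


Sprue:Runner:Ingate = 1 : 11.3/8.0 : 3.8/8.0 = 1:1.41:0.48

Answer: 1:1.41:0.48


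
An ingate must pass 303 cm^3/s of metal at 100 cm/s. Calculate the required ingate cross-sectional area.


Formula: A_ingate = Q / v  (continuity equation)
A = 303 cm^3/s / 100 cm/s = 3.0300 cm^2


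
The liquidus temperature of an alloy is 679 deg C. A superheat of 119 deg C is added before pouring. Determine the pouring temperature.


Formula: T_pour = T_melt + Superheat
T_pour = 679 + 119 = 798 deg C

Final answer: 798 deg C


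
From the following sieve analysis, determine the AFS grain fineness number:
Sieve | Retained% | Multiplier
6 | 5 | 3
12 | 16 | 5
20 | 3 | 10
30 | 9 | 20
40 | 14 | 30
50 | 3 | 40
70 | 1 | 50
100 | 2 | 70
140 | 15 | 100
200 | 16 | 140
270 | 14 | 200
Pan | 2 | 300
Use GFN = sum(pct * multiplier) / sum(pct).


Formula: GFN = sum(pct * multiplier) / sum(pct)
sum(pct * multiplier) = 8175
sum(pct) = 100
GFN = 8175 / 100 = 81.75


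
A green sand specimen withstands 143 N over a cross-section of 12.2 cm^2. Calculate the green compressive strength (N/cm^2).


Formula: Compressive Strength = Force / Area
Strength = 143 N / 12.2 cm^2 = 11.7213 N/cm^2


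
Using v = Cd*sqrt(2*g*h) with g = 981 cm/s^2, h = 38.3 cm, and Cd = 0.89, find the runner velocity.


Formula: v = Cd * sqrt(2 * g * h)  (Torricelli with discharge coefficient)
2*g*h = 2 * 981 * 38.3 = 75144.6 cm^2/s^2
sqrt(75144.6) = 274.12515 cm/s
v = 0.89 * 274.12515 = 243.9714 cm/s

243.9714 cm/s


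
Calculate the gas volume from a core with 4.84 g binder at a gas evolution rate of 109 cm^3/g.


Formula: V_gas = W_binder * gas_evolution_rate
V = 4.84 g * 109 cm^3/g = 527.5600 cm^3


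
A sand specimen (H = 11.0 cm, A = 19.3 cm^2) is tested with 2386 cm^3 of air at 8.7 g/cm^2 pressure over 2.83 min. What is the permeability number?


Formula: Permeability Number P = (V * H) / (p * A * t)
Numerator: V * H = 2386 * 11.0 = 26246.0
Denominator: p * A * t = 8.7 * 19.3 * 2.83 = 475.1853
P = 26246.0 / 475.1853 = 55.2332

55.2332


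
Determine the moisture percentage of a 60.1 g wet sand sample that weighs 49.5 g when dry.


Formula: MC = (W_wet - W_dry) / W_wet * 100
Water mass = 60.1 - 49.5 = 10.6 g
MC = 10.6 / 60.1 * 100 = 17.6373%


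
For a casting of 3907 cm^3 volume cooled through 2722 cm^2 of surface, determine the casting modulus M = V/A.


Formula: Casting Modulus M = V / A
M = 3907 cm^3 / 2722 cm^2 = 1.4353 cm

Final answer: 1.4353 cm


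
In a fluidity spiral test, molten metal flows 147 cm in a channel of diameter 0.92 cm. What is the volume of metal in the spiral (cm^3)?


Formula: V = pi * (d/2)^2 * L  (cylinder volume)
Radius = 0.92/2 = 0.46 cm
V = pi * 0.46^2 * 147 = 97.7199 cm^3

Final answer: 97.7199 cm^3


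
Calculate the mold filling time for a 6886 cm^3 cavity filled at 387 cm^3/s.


Formula: t_fill = V_mold / Q_flow
t = 6886 cm^3 / 387 cm^3/s = 17.7933 s

Answer: 17.7933 s


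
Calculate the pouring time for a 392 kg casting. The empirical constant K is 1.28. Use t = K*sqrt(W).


Formula: t = K * sqrt(W)
sqrt(W) = sqrt(392) = 19.79899
t = 1.28 * 19.79899 = 25.3427 s

Answer: 25.3427 s


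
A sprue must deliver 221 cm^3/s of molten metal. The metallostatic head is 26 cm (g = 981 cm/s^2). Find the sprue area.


Formula: v = sqrt(2*g*h), A = Q/v
Velocity: v = sqrt(2 * 981 * 26) = sqrt(51012) = 225.8584 cm/s
Sprue area: A = Q / v = 221 / 225.8584 = 0.9785 cm^2

Final answer: 0.9785 cm^2


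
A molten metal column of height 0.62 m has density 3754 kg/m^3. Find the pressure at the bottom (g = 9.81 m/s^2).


Formula: P = rho * g * h
rho * g = 3754 * 9.81 = 36826.74 N/m^3
P = 36826.74 * 0.62 = 22832.5788 Pa

Answer: 22832.5788 Pa


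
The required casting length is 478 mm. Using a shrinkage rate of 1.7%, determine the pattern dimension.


Formula: L_pattern = L_casting * (1 + shrinkage_rate/100)
Shrinkage factor = 1 + 1.7/100 = 1.017
L_pattern = 478 mm * 1.017 = 486.1260 mm

486.1260 mm


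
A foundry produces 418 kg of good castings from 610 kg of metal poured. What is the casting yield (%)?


Formula: Casting Yield = (W_good / W_total) * 100
Yield = (418 kg / 610 kg) * 100 = 68.5246%

68.5246%


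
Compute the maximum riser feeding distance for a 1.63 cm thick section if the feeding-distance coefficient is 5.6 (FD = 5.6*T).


Formula: FD = 5.6 * T  (riser feeding-distance rule)
FD = 5.6 * 1.63 cm = 9.1280 cm

Final answer: 9.1280 cm


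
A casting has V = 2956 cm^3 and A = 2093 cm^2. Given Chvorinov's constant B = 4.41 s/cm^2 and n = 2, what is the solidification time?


Formula: t_s = B * (V/A)^n  (Chvorinov's rule, n=2)
Modulus M = V/A = 2956/2093 = 1.412327 cm
M^2 = 1.412327^2 = 1.994668 cm^2
t_s = 4.41 * 1.994668 = 8.7965 s


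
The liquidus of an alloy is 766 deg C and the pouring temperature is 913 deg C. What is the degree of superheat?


Formula: Superheat = T_pour - T_melt
Superheat = 913 - 766 = 147 deg C

Final answer: 147 deg C


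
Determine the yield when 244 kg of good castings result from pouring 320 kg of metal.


Formula: Casting Yield = (W_good / W_total) * 100
Yield = (244 kg / 320 kg) * 100 = 76.2500%


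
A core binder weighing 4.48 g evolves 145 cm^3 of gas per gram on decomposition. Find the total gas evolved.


Formula: V_gas = W_binder * gas_evolution_rate
V = 4.48 g * 145 cm^3/g = 649.6000 cm^3

Answer: 649.6000 cm^3


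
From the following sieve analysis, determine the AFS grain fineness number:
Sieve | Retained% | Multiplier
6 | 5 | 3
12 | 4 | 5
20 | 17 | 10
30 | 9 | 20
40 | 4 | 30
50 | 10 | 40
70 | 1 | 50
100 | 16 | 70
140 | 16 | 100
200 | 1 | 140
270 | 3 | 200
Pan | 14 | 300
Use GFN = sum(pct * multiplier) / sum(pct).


Formula: GFN = sum(pct * multiplier) / sum(pct)
sum(pct * multiplier) = 8615
sum(pct) = 100
GFN = 8615 / 100 = 86.15

Answer: 86.15


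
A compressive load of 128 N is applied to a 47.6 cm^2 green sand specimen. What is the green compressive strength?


Formula: Compressive Strength = Force / Area
Strength = 128 N / 47.6 cm^2 = 2.6891 N/cm^2

Final answer: 2.6891 N/cm^2


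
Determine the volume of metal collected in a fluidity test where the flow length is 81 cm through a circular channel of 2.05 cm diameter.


Formula: V = pi * (d/2)^2 * L  (cylinder volume)
Radius = 2.05/2 = 1.025 cm
V = pi * 1.025^2 * 81 = 267.3515 cm^3

Final answer: 267.3515 cm^3


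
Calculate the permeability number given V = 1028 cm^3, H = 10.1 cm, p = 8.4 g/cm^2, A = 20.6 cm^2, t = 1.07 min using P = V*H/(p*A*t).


Formula: Permeability Number P = (V * H) / (p * A * t)
Numerator: V * H = 1028 * 10.1 = 10382.8
Denominator: p * A * t = 8.4 * 20.6 * 1.07 = 185.1528
P = 10382.8 / 185.1528 = 56.0769


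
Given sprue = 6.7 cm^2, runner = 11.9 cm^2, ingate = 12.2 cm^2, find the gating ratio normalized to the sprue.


Sprue:Runner:Ingate = 1 : 11.9/6.7 : 12.2/6.7 = 1:1.78:1.82


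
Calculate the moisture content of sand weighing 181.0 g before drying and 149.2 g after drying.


Formula: MC = (W_wet - W_dry) / W_wet * 100
Water mass = 181.0 - 149.2 = 31.8 g
MC = 31.8 / 181.0 * 100 = 17.5691%

Final answer: 17.5691%


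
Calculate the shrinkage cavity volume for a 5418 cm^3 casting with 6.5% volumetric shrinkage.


Formula: V_shrink = V_casting * shrinkage_pct / 100
V_shrink = 5418 cm^3 * 6.5 / 100 = 352.1700 cm^3

Answer: 352.1700 cm^3


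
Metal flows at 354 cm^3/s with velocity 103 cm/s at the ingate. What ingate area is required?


Formula: A_ingate = Q / v  (continuity equation)
A = 354 cm^3/s / 103 cm/s = 3.4369 cm^2

Answer: 3.4369 cm^2
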